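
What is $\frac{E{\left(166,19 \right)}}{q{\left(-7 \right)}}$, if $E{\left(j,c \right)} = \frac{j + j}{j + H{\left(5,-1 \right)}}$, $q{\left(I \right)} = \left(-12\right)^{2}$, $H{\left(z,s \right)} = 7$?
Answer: $\frac{83}{6228} \approx 0.013327$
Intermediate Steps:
$q{\left(I \right)} = 144$
$E{\left(j,c \right)} = \frac{2 j}{7 + j}$ ($E{\left(j,c \right)} = \frac{j + j}{j + 7} = \frac{2 j}{7 + j}$)
$\frac{E{\left(166,19 \right)}}{q{\left(-7 \right)}} = \frac{2 \cdot 166 \frac{1}{7 + 166}}{144} = 2 \cdot 166 \cdot \frac{1}{173} \cdot \frac{1}{144} = \frac{332}{173} \cdot \frac{1}{144} = \frac{83}{6228}$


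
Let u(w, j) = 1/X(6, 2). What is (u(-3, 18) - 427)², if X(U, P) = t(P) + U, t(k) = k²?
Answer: 18224361/100 ≈ 1.8224e+5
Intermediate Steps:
X(U, P) = U + P² (X(U, P) = P² + U = U + P²)
u(w, j) = ⅒ (u(w, j) = 1/(6 + 2²) = 1/(6 + 4) = 1/10 = ⅒)
(u(-3, 18) - 427)² = (⅒ - 427)² = (-4269/10)² = 18224361/100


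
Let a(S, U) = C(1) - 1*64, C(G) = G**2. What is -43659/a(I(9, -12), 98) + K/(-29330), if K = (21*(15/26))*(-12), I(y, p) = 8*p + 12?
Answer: 3774798/5447 ≈ 693.00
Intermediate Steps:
I(y, p) = 12 + 8*p
a(S, U) = -63 (a(S, U) = 1**2 - 1*64 = 1 - 64 = -63)
K = -1890/13 (K = (21*(15*(1/26)))*(-12) = (21*(15/26))*(-12) = (315/26)*(-12) = -1890/13 ≈ -145.38)
-43659/a(I(9, -12), 98) + K/(-29330) = -43659/(-63) - 1890/13/(-29330) = -43659*(-1/63) - 1890/13*(-1/29330) = 693 + 27/5447 = 3774798/5447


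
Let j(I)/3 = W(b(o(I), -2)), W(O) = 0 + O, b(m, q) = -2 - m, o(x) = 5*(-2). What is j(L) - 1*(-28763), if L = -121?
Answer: 28787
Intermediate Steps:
o(x) = -10
W(O) = O
j(I) = 24 (j(I) = 3*(-2 - 1*(-10)) = 3*(-2 + 10) = 3*8 = 24)
j(L) - 1*(-28763) = 24 - 1*(-28763) = 24 + 28763 = 28787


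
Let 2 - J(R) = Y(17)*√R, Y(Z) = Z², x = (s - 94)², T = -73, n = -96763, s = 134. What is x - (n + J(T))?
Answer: 98361 + 289*I*√73 ≈ 98361.0 + 2469.2*I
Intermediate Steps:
x = 1600 (x = (134 - 94)² = 40² = 1600)
J(R) = 2 - 289*√R (J(R) = 2 - 17²*√R = 2 - 289*√R)
x - (n + J(T)) = 1600 - (-96763 + (2 - 289*I*√73)) = 1600 - (-96761 - 289*I*√73) = 1600 + (96761 + 289*I*√73) = 98361 + 289*I*√73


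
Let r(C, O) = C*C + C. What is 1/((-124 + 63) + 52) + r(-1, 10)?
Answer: -⅑ ≈ -0.11111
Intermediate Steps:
r(C, O) = C + C² (r(C, O) = C² + C = C + C²)
1/((-124 + 63) + 52) + r(-1, 10) = 1/((-124 + 63) + 52) - (1 - 1) = 1/(-61 + 52) - 1*0 = 1/(-9) + 0 = -⅑ + 0 = -⅑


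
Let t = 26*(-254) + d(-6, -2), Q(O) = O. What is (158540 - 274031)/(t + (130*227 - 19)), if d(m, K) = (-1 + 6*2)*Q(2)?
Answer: -115491/22909 ≈ -5.0413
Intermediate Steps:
d(m, K) = 22 (d(m, K) = (-1 + 6*2)*2 = (-1 + 12)*2 = 11*2 = 22)
t = -6582 (t = 26*(-254) + 22 = -6604 + 22 = -6582)
(158540 - 274031)/(t + (130*227 - 19)) = (158540 - 274031)/(-6582 + (130*227 - 19)) = -115491/(-6582 + (29510 - 19)) = -115491/(-6582 + 29491) = -115491/22909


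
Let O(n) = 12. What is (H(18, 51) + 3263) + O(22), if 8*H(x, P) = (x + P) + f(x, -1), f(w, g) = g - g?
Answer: 26269/8 ≈ 3283.6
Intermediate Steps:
f(w, g) = 0
H(x, P) = P/8 + x/8 (H(x, P) = ((x + P) + 0)/8 = ((P + x) + 0)/8 = (P + x)/8 = P/8 + x/8)
(H(18, 51) + 3263) + O(22) = (((⅛)*51 + (⅛)*18) + 3263) + 12 = ((51/8 + 9/4) + 3263) + 12 = (69/8 + 3263) + 12 = 26173/8 + 12 = 26269/8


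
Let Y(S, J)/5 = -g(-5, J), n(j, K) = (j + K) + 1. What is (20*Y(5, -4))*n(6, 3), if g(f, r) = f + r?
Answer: 9000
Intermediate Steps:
n(j, K) = 1 + K + j (n(j, K) = (K + j) + 1 = 1 + K + j)
Y(S, J) = 25 - 5*J (Y(S, J) = 5*(-(-5 + J)) = 5*(5 - J) = 25 - 5*J)
(20*Y(5, -4))*n(6, 3) = (20*(25 - 5*(-4)))*(1 + 3 + 6) = (20*(25 + 20))*10 = (20*45)*10 = 900*10 = 9000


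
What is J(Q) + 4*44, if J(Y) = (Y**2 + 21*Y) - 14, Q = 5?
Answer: 292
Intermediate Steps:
J(Y) = -14 + Y**2 + 21*Y
J(Q) + 4*44 = (-14 + 5**2 + 21*5) + 4*44 = (-14 + 25 + 105) + 176 = 116 + 176 = 292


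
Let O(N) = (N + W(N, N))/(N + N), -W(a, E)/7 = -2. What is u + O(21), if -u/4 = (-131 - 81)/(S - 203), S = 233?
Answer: 291/10 ≈ 29.100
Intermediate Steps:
W(a, E) = 14 (W(a, E) = -7*(-2) = 14)
O(N) = (14 + N)/(2*N) (O(N) = (N + 14)/(N + N) = (14 + N)/((2*N)) = (14 + N)*(1/(2*N)) = (14 + N)/(2*N))
u = 424/15 (u = -4*(-131 - 81)/(233 - 203) = -(-848)/30 = -4*(-106/15) = 424/15 ≈ 28.267)
u + O(21) = 424/15 + (½)*(14 + 21)/21 = 424/15 + (½)*(1/21)*35 = 424/15 + ⅚ = 291/10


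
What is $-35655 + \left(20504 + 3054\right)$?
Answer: $-12097$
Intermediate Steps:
$-35655 + \left(20504 + 3054\right) = -35655 + 23558 = -12097$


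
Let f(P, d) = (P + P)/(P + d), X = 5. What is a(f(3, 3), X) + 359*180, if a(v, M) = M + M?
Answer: 64630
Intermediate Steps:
f(P, d) = 2*P/(P + d) (f(P, d) = (2*P)/(P + d) = 2*P/(P + d))
a(v, M) = 2*M
a(f(3, 3), X) + 359*180 = 2*5 + 359*180 = 10 + 64620 = 64630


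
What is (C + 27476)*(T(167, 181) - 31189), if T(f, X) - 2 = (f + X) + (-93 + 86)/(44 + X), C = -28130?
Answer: 1512654476/75 ≈ 2.0169e+7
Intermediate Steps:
T(f, X) = 2 + X + f - 7/(44 + X) (T(f, X) = 2 + ((f + X) + (-93 + 86)/(44 + X)) = 2 + ((X + f) - 7/(44 + X)) = 2 + (X + f - 7/(44 + X)) = 2 + X + f - 7/(44 + X))
(C + 27476)*(T(167, 181) - 31189) = (-28130 + 27476)*((81 + 181² + 44*167 + 46*181 + 181*167)/(44 + 181) - 31189) = -654*((81 + 32761 + 7348 + 8326 + 30227)/225 - 31189) = -654*((1/225)*78743 - 31189) = -654*(78743/225 - 31189) = -654*(-6938782/225) = 1512654476/75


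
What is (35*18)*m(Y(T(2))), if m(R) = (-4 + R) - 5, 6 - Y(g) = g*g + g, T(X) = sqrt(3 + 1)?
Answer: -5670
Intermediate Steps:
T(X) = 2 (T(X) = sqrt(4) = 2)
Y(g) = 6 - g - g**2 (Y(g) = 6 - (g*g + g) = 6 - (g**2 + g) = 6 - (g + g**2) = 6 + (-g - g**2) = 6 - g - g**2)
m(R) = -9 + R
(35*18)*m(Y(T(2))) = (35*18)*(-9 + (6 - 1*2 - 1*2**2)) = 630*(-9 + (6 - 2 - 1*4)) = 630*(-9 + (6 - 2 - 4)) = 630*(-9 + 0) = 630*(-9) = -5670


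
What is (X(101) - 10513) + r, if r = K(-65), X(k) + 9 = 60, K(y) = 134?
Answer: -10328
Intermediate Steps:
X(k) = 51 (X(k) = -9 + 60 = 51)
r = 134
(X(101) - 10513) + r = (51 - 10513) + 134 = -10462 + 134 = -10328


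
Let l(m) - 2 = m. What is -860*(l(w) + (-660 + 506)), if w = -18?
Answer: 146200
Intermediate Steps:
l(m) = 2 + m
-860*(l(w) + (-660 + 506)) = -860*((2 - 18) + (-660 + 506)) = -860*(-16 - 154) = -860*(-170) = 146200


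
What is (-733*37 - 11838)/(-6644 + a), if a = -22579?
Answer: 38959/29223 ≈ 1.3332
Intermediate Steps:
(-733*37 - 11838)/(-6644 + a) = (-733*37 - 11838)/(-6644 - 22579) = (-27121 - 11838)/(-29223) = -38959*(-1/29223) = 38959/29223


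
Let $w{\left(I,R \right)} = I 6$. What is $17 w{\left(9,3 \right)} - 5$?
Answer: $913$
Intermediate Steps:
$w{\left(I,R \right)} = 6 I$
$17 w{\left(9,3 \right)} - 5 = 17 \cdot 6 \cdot 9 - 5 = 17 \cdot 54 - 5 = 918 - 5 = 913$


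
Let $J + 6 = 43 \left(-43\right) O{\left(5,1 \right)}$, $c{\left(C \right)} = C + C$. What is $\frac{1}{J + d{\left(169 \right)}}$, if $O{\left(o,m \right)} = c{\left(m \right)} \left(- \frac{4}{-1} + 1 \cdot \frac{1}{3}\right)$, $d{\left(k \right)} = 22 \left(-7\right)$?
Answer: $- \frac{3}{48554} \approx -6.1787 \cdot 10^{-5}$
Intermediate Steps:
$c{\left(C \right)} = 2 C$
$d{\left(k \right)} = -154$
$O{\left(o,m \right)} = \frac{26 m}{3}$ ($O{\left(o,m \right)} = 2 m \left(- \frac{4}{-1} + 1 \cdot \frac{1}{3}\right) = 2 m \left(\left(-4\right) \left(-1\right) + 1 \cdot \frac{1}{3}\right) = 2 m \left(4 + \frac{1}{3}\right) = 2 m \frac{13}{3} = \frac{26 m}{3}$)
$J = - \frac{48092}{3}$ ($J = -6 + 43 \left(-43\right) \frac{26}{3} \cdot 1 = -6 - \frac{48074}{3} = - \frac{48092}{3} \approx -16031.0$)
$\frac{1}{J + d{\left(169 \right)}} = \frac{1}{- \frac{48092}{3} - 154} = \frac{1}{- \frac{48554}{3}} = - \frac{3}{48554}$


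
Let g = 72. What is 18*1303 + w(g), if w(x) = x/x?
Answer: 23455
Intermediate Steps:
w(x) = 1
18*1303 + w(g) = 18*1303 + 1 = 23454 + 1 = 23455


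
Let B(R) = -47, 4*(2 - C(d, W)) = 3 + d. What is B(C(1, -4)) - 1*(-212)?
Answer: 165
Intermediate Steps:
C(d, W) = 5/4 - d/4 (C(d, W) = 2 - (3 + d)/4 = 2 + (-3/4 - d/4) = 5/4 - d/4)
B(C(1, -4)) - 1*(-212) = -47 - 1*(-212) = -47 + 212 = 165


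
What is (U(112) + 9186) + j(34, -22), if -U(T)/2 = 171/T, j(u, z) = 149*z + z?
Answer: 329445/56 ≈ 5882.9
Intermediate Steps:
j(u, z) = 150*z
U(T) = -342/T
(U(112) + 9186) + j(34, -22) = (-342/112 + 9186) + 150*(-22) = (-342*1/112 + 9186) - 3300 = (-171/56 + 9186) - 3300 = 514245/56 - 3300 = 329445/56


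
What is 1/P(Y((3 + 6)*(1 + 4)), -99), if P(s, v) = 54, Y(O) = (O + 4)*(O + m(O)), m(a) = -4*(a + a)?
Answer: 1/54 ≈ 0.018519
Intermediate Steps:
m(a) = -8*a
Y(O) = -7*O*(4 + O) (Y(O) = (O + 4)*(O - 8*O) = (4 + O)*(-7*O) = -7*O*(4 + O))
1/P(Y((3 + 6)*(1 + 4)), -99) = 1/54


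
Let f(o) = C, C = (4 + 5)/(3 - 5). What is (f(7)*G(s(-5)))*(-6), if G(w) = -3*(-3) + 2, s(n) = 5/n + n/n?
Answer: 297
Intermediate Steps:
C = -9/2 (C = 9/(-2) = 9*(-1/2) = -9/2 ≈ -4.5000)
s(n) = 1 + 5/n (s(n) = 5/n + 1 = 1 + 5/n)
f(o) = -9/2
G(w) = 11 (G(w) = 9 + 2 = 11)
(f(7)*G(s(-5)))*(-6) = -9/2*11*(-6) = -99/2*(-6) = 297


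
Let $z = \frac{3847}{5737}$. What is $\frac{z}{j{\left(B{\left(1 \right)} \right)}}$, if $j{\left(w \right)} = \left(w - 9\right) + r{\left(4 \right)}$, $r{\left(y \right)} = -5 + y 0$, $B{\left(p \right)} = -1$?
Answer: $- \frac{3847}{86055} \approx -0.044704$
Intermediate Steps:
$z = \frac{3847}{5737}$ ($z = 3847 \cdot \frac{1}{5737} = \frac{3847}{5737} \approx 0.67056$)
$r{\left(y \right)} = -5$ ($r{\left(y \right)} = -5 + 0 = -5$)
$j{\left(w \right)} = -14 + w$ ($j{\left(w \right)} = \left(w - 9\right) - 5 = \left(-9 + w\right) - 5 = -14 + w$)
$\frac{z}{j{\left(B{\left(1 \right)} \right)}} = \frac{3847}{5737 \left(-14 - 1\right)} = \frac{3847}{5737 \left(-15\right)} = \frac{3847}{5737} \left(- \frac{1}{15}\right) = - \frac{3847}{86055}$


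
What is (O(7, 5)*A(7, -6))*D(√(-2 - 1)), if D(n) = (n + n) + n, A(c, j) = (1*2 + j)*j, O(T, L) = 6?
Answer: 432*I*√3 ≈ 748.25*I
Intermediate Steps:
A(c, j) = j*(2 + j) (A(c, j) = (2 + j)*j = j*(2 + j))
D(n) = 3*n (D(n) = 2*n + n = 3*n)
(O(7, 5)*A(7, -6))*D(√(-2 - 1)) = (6*(-6*(2 - 6)))*(3*√(-2 - 1)) = (6*(-6*(-4)))*(3*√(-3)) = (6*24)*(3*(I*√3)) = 144*(3*I*√3) = 432*I*√3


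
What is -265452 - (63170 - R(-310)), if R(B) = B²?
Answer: -232522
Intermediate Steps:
-265452 - (63170 - R(-310)) = -265452 - (63170 - 1*(-310)²) = -265452 - (63170 - 1*96100) = -265452 - (63170 - 96100) = -265452 - 1*(-32930) = -265452 + 32930 = -232522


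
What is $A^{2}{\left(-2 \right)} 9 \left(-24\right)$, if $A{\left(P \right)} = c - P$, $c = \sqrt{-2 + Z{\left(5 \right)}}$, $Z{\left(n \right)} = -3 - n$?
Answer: $1296 - 864 i \sqrt{10} \approx 1296.0 - 2732.2 i$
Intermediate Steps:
$c = i \sqrt{10}$ ($c = \sqrt{-2 - 8} = \sqrt{-10} = i \sqrt{10} \approx 3.1623 i$)
$A{\left(P \right)} = - P + i \sqrt{10}$ ($A{\left(P \right)} = i \sqrt{10} - P = - P + i \sqrt{10}$)
$A^{2}{\left(-2 \right)} 9 \left(-24\right) = \left(\left(-1\right) \left(-2\right) + i \sqrt{10}\right)^{2} \cdot 9 \left(-24\right) = \left(2 + i \sqrt{10}\right)^{2} \cdot 9 \left(-24\right) = 9 \left(2 + i \sqrt{10}\right)^{2} \left(-24\right) = - 216 \left(2 + i \sqrt{10}\right)^{2}$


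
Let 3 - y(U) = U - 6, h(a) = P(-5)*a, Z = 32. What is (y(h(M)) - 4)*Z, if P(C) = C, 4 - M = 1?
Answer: 640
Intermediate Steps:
M = 3 (M = 4 - 1*1 = 4 - 1 = 3)
h(a) = -5*a
y(U) = 9 - U (y(U) = 3 - (U - 6) = 3 - (-6 + U) = 3 + (6 - U) = 9 - U)
(y(h(M)) - 4)*Z = ((9 - (-5)*3) - 4)*32 = ((9 - 1*(-15)) - 4)*32 = ((9 + 15) - 4)*32 = (24 - 4)*32 = 20*32 = 640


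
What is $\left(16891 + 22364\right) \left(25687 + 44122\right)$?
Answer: $2740352295$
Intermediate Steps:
$\left(16891 + 22364\right) \left(25687 + 44122\right) = 39255 \cdot 69809 = 2740352295$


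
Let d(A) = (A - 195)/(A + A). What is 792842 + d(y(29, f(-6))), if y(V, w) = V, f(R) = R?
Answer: 22992335/29 ≈ 7.9284e+5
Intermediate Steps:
d(A) = (-195 + A)/(2*A) (d(A) = (-195 + A)/((2*A)) = (-195 + A)*(1/(2*A)) = (-195 + A)/(2*A))
792842 + d(y(29, f(-6))) = 792842 + (½)*(-195 + 29)/29 = 792842 + (½)*(1/29)*(-166) = 792842 - 83/29 = 22992335/29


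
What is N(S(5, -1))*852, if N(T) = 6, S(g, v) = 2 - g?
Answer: 5112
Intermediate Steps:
N(S(5, -1))*852 = 6*852 = 5112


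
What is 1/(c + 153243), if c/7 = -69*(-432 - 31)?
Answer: 1/376872 ≈ 2.6534e-6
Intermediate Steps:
c = 223629 (c = 7*(-69*(-432 - 31)) = 7*(-69*(-463)) = 7*31947 = 223629)
1/(c + 153243) = 1/(223629 + 153243) = 1/376872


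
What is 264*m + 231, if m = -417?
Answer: -109857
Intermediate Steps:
264*m + 231 = 264*(-417) + 231 = -110088 + 231 = -109857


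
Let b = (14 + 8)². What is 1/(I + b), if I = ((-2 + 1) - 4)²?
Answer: 1/509 ≈ 0.0019646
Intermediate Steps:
I = 25 (I = (-1 - 4)² = (-5)² = 25)
b = 484 (b = 22² = 484)
1/(I + b) = 1/(25 + 484) = 1/509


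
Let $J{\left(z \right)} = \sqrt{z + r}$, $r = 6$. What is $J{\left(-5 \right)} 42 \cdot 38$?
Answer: $1596$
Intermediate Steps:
$J{\left(z \right)} = \sqrt{6 + z}$ ($J{\left(z \right)} = \sqrt{z + 6} = \sqrt{6 + z}$)
$J{\left(-5 \right)} 42 \cdot 38 = \sqrt{6 - 5} \cdot 42 \cdot 38 = \sqrt{1} \cdot 42 \cdot 38 = 1 \cdot 42 \cdot 38 = 42 \cdot 38 = 1596$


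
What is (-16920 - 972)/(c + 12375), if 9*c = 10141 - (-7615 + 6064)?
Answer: -23004/17581 ≈ -1.3085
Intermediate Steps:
c = 11692/9 (c = (10141 - (-7615 + 6064))/9 = (10141 - 1*(-1551))/9 = (10141 + 1551)/9 = (1/9)*11692 = 11692/9 ≈ 1299.1)
(-16920 - 972)/(c + 12375) = (-16920 - 972)/(11692/9 + 12375) = -17892/123067/9 = -17892*9/123067 = -23004/17581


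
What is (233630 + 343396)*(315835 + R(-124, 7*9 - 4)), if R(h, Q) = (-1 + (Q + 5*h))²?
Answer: 364495206654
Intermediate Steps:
R(h, Q) = (-1 + Q + 5*h)²
(233630 + 343396)*(315835 + R(-124, 7*9 - 4)) = (233630 + 343396)*(315835 + (-1 + (7*9 - 4) + 5*(-124))²) = 577026*(315835 + (-1 + (63 - 4) - 620)²) = 577026*(315835 + (-1 + 59 - 620)²) = 577026*(315835 + (-562)²) = 577026*(315835 + 315844) = 577026*631679 = 364495206654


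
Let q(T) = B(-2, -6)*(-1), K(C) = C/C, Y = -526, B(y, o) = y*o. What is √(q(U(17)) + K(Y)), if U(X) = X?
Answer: I*√11 ≈ 3.3166*I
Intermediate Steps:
B(y, o) = o*y
K(C) = 1
q(T) = -12 (q(T) = -6*(-2)*(-1) = 12*(-1) = -12)
√(q(U(17)) + K(Y)) = √(-12 + 1) = √(-11) = I*√11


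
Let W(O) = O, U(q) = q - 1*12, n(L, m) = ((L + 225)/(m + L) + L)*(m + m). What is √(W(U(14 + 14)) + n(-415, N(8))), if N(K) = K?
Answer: 8*I*√17125339/407 ≈ 81.342*I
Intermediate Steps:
n(L, m) = 2*m*(L + (225 + L)/(L + m)) (n(L, m) = ((225 + L)/(L + m) + L)*(2*m) = (L + (225 + L)/(L + m))*(2*m) = 2*m*(L + (225 + L)/(L + m)))
U(q) = -12 + q (U(q) = q - 12 = -12 + q)
√(W(U(14 + 14)) + n(-415, N(8))) = √((-12 + (14 + 14)) + 2*8*(225 - 415 + (-415)² - 415*8)/(-415 + 8)) = √((-12 + 28) + 2*8*(225 - 415 + 172225 - 3320)/(-407)) = √(16 + 2*8*(-1/407)*168715) = √(16 - 2699440/407) = √(-2692928/407) = 8*I*√17125339/407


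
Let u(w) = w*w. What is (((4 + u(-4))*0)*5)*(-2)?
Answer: 0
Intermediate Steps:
u(w) = w²
(((4 + u(-4))*0)*5)*(-2) = (((4 + (-4)²)*0)*5)*(-2) = (((4 + 16)*0)*5)*(-2) = ((20*0)*5)*(-2) = (0*5)*(-2) = 0*(-2) = 0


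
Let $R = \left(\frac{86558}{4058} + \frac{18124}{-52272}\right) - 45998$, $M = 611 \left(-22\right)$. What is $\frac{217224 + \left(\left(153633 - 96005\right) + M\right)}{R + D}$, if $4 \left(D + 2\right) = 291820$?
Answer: $\frac{6931278830520}{715267446833} \approx 9.6905$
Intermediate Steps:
$D = 72953$ ($D = -2 + \frac{1}{4} \cdot 291820 = -2 + 72955 = 72953$)
$M = -13442$
$R = - \frac{1219079305483}{26514972}$ ($R = \left(86558 \cdot \frac{1}{4058} + 18124 \left(- \frac{1}{52272}\right)\right) - 45998 = \left(\frac{43279}{2029} - \frac{4531}{13068}\right) - 45998 = \frac{556376573}{26514972} - 45998 = - \frac{1219079305483}{26514972} \approx -45977.0$)
$\frac{217224 + \left(\left(153633 - 96005\right) + M\right)}{R + D} = \frac{217224 + \left(\left(153633 - 96005\right) - 13442\right)}{- \frac{1219079305483}{26514972} + 72953} = \frac{217224 + \left(57628 - 13442\right)}{\frac{715267446833}{26514972}} = \left(217224 + 44186\right) \frac{26514972}{715267446833} = 261410 \cdot \frac{26514972}{715267446833} = \frac{6931278830520}{715267446833}$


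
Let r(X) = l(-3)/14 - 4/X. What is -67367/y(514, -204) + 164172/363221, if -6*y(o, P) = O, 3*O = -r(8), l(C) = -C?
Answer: 1541554037913/363221 ≈ 4.2441e+6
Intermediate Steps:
r(X) = 3/14 - 4/X (r(X) = -1*(-3)/14 - 4/X = 3*(1/14) - 4/X = 3/14 - 4/X)
O = 2/21 (O = (-(3/14 - 4/8))/3 = (-(3/14 - 4*1/8))/3 = (-(3/14 - 1/2))/3 = (-1*(-2/7))/3 = (1/3)*(2/7) = 2/21 ≈ 0.095238)
y(o, P) = -1/63 (y(o, P) = -1/6*2/21 = -1/63)
-67367/y(514, -204) + 164172/363221 = -67367/(-1/63) + 164172/363221 = -67367*(-63) + 164172*(1/363221) = 4244121 + 164172/363221 = 1541554037913/363221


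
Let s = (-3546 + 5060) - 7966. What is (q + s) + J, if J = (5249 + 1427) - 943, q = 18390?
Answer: 17671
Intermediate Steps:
J = 5733 (J = 6676 - 943 = 5733)
s = -6452 (s = 1514 - 7966 = -6452)
(q + s) + J = (18390 - 6452) + 5733 = 11938 + 5733 = 17671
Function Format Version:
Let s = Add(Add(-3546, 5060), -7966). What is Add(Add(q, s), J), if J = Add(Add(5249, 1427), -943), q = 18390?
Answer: 17671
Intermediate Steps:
J = 5733 (J = Add(6676, -943) = 5733)
s = -6452 (s = Add(1514, -7966) = -6452)
Add(Add(q, s), J) = Add(Add(18390, -6452), 5733) = Add(11938, 5733) = 17671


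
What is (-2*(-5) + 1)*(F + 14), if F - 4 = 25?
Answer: 473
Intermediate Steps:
F = 29 (F = 4 + 25 = 29)
(-2*(-5) + 1)*(F + 14) = (-2*(-5) + 1)*(29 + 14) = (10 + 1)*43 = 11*43 = 473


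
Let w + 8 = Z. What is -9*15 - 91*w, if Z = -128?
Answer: 12241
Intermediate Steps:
w = -136 (w = -8 - 128 = -136)
-9*15 - 91*w = -9*15 - 91*(-136) = -135 + 12376 = 12241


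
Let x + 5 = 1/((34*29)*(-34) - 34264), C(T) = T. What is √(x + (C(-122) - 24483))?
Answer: I*√3141338628323/11298 ≈ 156.88*I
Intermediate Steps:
x = -338941/67788 (x = -5 + 1/((34*29)*(-34) - 34264) = -5 + 1/(986*(-34) - 34264) = -5 + 1/(-33524 - 34264) = -5 + 1/(-67788) = -5 - 1/67788 = -338941/67788 ≈ -5.0000)
√(x + (C(-122) - 24483)) = √(-338941/67788 + (-122 - 24483)) = √(-338941/67788 - 24605) = √(-1668262681/67788) = I*√3141338628323/11298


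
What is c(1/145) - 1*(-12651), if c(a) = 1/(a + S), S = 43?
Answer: 78891781/6236 ≈ 12651.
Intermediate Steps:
c(a) = 1/(43 + a) (c(a) = 1/(a + 43) = 1/(43 + a))
c(1/145) - 1*(-12651) = 1/(43 + 1/145) - 1*(-12651) = 1/(43 + 1/145) + 12651 = 1/(6236/145) + 12651 = 145/6236 + 12651 = 78891781/6236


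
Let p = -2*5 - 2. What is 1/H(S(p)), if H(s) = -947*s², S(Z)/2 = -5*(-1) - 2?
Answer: -1/34092 ≈ -2.9332e-5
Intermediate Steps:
p = -12 (p = -10 - 2 = -12)
S(Z) = 6 (S(Z) = 2*(-5*(-1) - 2) = 2*(5 - 2) = 2*3 = 6)
1/H(S(p)) = 1/(-947*6²) = 1/(-947*36) = 1/(-34092) = -1/34092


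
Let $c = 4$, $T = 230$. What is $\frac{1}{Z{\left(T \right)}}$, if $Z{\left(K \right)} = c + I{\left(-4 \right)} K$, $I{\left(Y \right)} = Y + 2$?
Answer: $- \frac{1}{456} \approx -0.002193$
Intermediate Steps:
$I{\left(Y \right)} = 2 + Y$
$Z{\left(K \right)} = 4 - 2 K$ ($Z{\left(K \right)} = 4 + \left(2 - 4\right) K = 4 - 2 K$)
$\frac{1}{Z{\left(T \right)}} = \frac{1}{4 - 460} = \frac{1}{-456} = - \frac{1}{456}$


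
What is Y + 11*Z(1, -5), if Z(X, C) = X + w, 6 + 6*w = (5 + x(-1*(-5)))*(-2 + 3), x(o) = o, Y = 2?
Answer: 61/3 ≈ 20.333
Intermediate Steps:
w = 2/3 (w = -1 + ((5 - 1*(-5))*(-2 + 3))/6 = -1 + ((5 + 5)*1)/6 = -1 + (10*1)/6 = -1 + (1/6)*10 = -1 + 5/3 = 2/3 ≈ 0.66667)
Z(X, C) = 2/3 + X (Z(X, C) = X + 2/3 = 2/3 + X)
Y + 11*Z(1, -5) = 2 + 11*(2/3 + 1) = 2 + 11*(5/3) = 2 + 55/3 = 61/3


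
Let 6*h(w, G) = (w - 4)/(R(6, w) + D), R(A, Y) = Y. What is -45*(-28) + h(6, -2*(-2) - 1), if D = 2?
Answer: 30241/24 ≈ 1260.0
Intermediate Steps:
h(w, G) = (-4 + w)/(6*(2 + w)) (h(w, G) = ((w - 4)/(w + 2))/6 = ((-4 + w)/(2 + w))/6 = (-4 + w)/(6*(2 + w)))
-45*(-28) + h(6, -2*(-2) - 1) = -45*(-28) + (-4 + 6)/(6*(2 + 6)) = 1260 + (⅙)*2/8 = 1260 + (⅙)*(⅛)*2 = 1260 + 1/24 = 30241/24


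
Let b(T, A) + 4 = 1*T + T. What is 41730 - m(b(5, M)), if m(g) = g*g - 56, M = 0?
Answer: 41750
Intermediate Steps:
b(T, A) = -4 + 2*T (b(T, A) = -4 + (1*T + T) = -4 + (T + T) = -4 + 2*T)
m(g) = -56 + g² (m(g) = g² - 56 = -56 + g²)
41730 - m(b(5, M)) = 41730 - (-56 + (-4 + 2*5)²) = 41730 - (-56 + (-4 + 10)²) = 41730 - (-56 + 6²) = 41730 - (-56 + 36) = 41730 - 1*(-20) = 41730 + 20 = 41750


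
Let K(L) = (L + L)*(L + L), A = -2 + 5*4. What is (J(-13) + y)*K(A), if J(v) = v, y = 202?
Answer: 244944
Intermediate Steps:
A = 18 (A = -2 + 20 = 18)
K(L) = 4*L² (K(L) = (2*L)*(2*L) = 4*L²)
(J(-13) + y)*K(A) = (-13 + 202)*(4*18²) = 189*(4*324) = 189*1296 = 244944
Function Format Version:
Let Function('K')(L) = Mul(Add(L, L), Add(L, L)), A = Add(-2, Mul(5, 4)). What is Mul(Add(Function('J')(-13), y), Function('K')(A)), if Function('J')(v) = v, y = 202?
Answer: 244944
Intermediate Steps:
A = 18 (A = Add(-2, 20) = 18)
Function('K')(L) = Mul(4, Pow(L, 2)) (Function('K')(L) = Mul(Mul(2, L), Mul(2, L)) = Mul(4, Pow(L, 2)))
Mul(Add(Function('J')(-13), y), Function('K')(A)) = Mul(Add(-13, 202), Mul(4, Pow(18, 2))) = Mul(189, Mul(4, 324)) = Mul(189, 1296) = 244944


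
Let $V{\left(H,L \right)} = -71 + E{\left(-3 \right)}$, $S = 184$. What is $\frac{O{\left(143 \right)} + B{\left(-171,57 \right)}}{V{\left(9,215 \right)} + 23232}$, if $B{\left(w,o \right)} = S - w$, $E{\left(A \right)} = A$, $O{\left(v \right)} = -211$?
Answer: $\frac{72}{11579} \approx 0.0062182$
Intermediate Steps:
$V{\left(H,L \right)} = -74$ ($V{\left(H,L \right)} = -71 - 3 = -74$)
$B{\left(w,o \right)} = 184 - w$
$\frac{O{\left(143 \right)} + B{\left(-171,57 \right)}}{V{\left(9,215 \right)} + 23232} = \frac{-211 + \left(184 - -171\right)}{-74 + 23232} = \frac{-211 + \left(184 + 171\right)}{23158} = \left(-211 + 355\right) \frac{1}{23158} = 144 \cdot \frac{1}{23158} = \frac{72}{11579}$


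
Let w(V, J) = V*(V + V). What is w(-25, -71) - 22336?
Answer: -21086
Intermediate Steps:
w(V, J) = 2*V² (w(V, J) = V*(2*V) = 2*V²)
w(-25, -71) - 22336 = 2*(-25)² - 22336 = 2*625 - 22336 = 1250 - 22336 = -21086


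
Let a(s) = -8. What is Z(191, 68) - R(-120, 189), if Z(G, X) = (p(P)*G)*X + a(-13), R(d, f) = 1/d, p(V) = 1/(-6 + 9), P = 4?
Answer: 518561/120 ≈ 4321.3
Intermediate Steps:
p(V) = 1/3
Z(G, X) = -8 + G*X/3 (Z(G, X) = (G/3)*X - 8 = G*X/3 - 8 = -8 + G*X/3)
Z(191, 68) - R(-120, 189) = (-8 + (1/3)*191*68) - 1/(-120) = (-8 + 12988/3) - 1*(-1/120) = 12964/3 + 1/120 = 518561/120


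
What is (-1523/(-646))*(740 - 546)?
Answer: 147731/323 ≈ 457.37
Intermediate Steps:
(-1523/(-646))*(740 - 546) = -1523*(-1/646)*194 = (1523/646)*194 = 147731/323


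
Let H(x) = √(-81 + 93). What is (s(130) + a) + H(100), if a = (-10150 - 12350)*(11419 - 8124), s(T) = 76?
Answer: -74137424 + 2*√3 ≈ -7.4137e+7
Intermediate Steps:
H(x) = 2*√3 (H(x) = √12 = 2*√3)
a = -74137500 (a = -22500*3295 = -74137500)
(s(130) + a) + H(100) = (76 - 74137500) + 2*√3 = -74137424 + 2*√3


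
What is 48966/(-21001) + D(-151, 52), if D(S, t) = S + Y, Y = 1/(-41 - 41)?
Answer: -264070595/1722082 ≈ -153.34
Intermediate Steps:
Y = -1/82 (Y = 1/(-82) = -1/82 ≈ -0.012195)
D(S, t) = -1/82 + S (D(S, t) = S - 1/82 = -1/82 + S)
48966/(-21001) + D(-151, 52) = 48966/(-21001) + (-1/82 - 151) = 48966*(-1/21001) - 12383/82 = -48966/21001 - 12383/82 = -264070595/1722082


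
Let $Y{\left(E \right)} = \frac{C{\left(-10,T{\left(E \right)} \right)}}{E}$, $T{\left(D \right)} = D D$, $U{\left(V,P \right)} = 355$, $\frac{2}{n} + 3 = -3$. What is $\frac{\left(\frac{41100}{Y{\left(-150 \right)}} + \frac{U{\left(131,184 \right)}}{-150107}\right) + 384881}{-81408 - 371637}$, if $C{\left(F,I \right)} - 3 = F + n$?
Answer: $- \frac{674540377844}{249352494655} \approx -2.7052$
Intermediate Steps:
$n = - \frac{1}{3}$ ($n = \frac{2}{-3 - 3} = \frac{2}{-6} = 2 \left(- \frac{1}{6}\right) = - \frac{1}{3} \approx -0.33333$)
$T{\left(D \right)} = D^{2}$
$C{\left(F,I \right)} = \frac{8}{3} + F$ ($C{\left(F,I \right)} = 3 + \left(F - \frac{1}{3}\right) = 3 + \left(- \frac{1}{3} + F\right) = \frac{8}{3} + F$)
$Y{\left(E \right)} = - \frac{22}{3 E}$ ($Y{\left(E \right)} = \frac{\frac{8}{3} - 10}{E} = - \frac{22}{3 E}$)
$\frac{\left(\frac{41100}{Y{\left(-150 \right)}} + \frac{U{\left(131,184 \right)}}{-150107}\right) + 384881}{-81408 - 371637} = \frac{\left(\frac{41100}{\left(- \frac{22}{3}\right) \frac{1}{-150}} + \frac{355}{-150107}\right) + 384881}{-81408 - 371637} = \frac{\left(\frac{41100}{\left(- \frac{22}{3}\right) \left(- \frac{1}{150}\right)} + 355 \left(- \frac{1}{150107}\right)\right) + 384881}{-453045} = \left(\left(\frac{41100}{\frac{11}{225}} - \frac{355}{150107}\right) + 384881\right) \left(- \frac{1}{453045}\right) = \left(\left(41100 \cdot \frac{225}{11} - \frac{355}{150107}\right) + 384881\right) \left(- \frac{1}{453045}\right) = \left(\left(\frac{9247500}{11} - \frac{355}{150107}\right) + 384881\right) \left(- \frac{1}{453045}\right) = \left(\frac{1388114478595}{1651177} + 384881\right) \left(- \frac{1}{453045}\right) = \frac{2023621133532}{1651177} \left(- \frac{1}{453045}\right) = - \frac{674540377844}{249352494655}$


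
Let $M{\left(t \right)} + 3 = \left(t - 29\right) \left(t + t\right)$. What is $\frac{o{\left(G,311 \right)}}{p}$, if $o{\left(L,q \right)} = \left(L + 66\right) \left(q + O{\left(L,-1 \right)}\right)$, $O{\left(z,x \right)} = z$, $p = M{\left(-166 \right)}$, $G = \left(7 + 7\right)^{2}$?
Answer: $\frac{44278}{21579} \approx 2.0519$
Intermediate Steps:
$G = 196$ ($G = 14^{2} = 196$)
$M{\left(t \right)} = -3 + 2 t \left(-29 + t\right)$ ($M{\left(t \right)} = -3 + \left(t - 29\right) \left(t + t\right) = -3 + \left(-29 + t\right) 2 t = -3 + 2 t \left(-29 + t\right)$)
$p = 64737$ ($p = -3 - -9628 + 2 \left(-166\right)^{2} = -3 + 9628 + 2 \cdot 27556 = -3 + 9628 + 55112 = 64737$)
$o{\left(L,q \right)} = \left(66 + L\right) \left(L + q\right)$ ($o{\left(L,q \right)} = \left(L + 66\right) \left(q + L\right) = \left(66 + L\right) \left(L + q\right)$)
$\frac{o{\left(G,311 \right)}}{p} = \frac{196^{2} + 66 \cdot 196 + 66 \cdot 311 + 196 \cdot 311}{64737} = \left(38416 + 12936 + 20526 + 60956\right) \frac{1}{64737} = 132834 \cdot \frac{1}{64737} = \frac{44278}{21579}$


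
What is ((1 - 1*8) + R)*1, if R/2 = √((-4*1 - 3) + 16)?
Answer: -1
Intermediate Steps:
R = 6 (R = 2*√((-4*1 - 3) + 16) = 2*√((-4 - 3) + 16) = 2*√(-7 + 16) = 2*√9 = 2*3 = 6)
((1 - 1*8) + R)*1 = ((1 - 1*8) + 6)*1 = ((1 - 8) + 6)*1 = (-7 + 6)*1 = -1*1 = -1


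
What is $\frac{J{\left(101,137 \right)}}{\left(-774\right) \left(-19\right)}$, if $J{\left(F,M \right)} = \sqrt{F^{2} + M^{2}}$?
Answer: $\frac{\sqrt{28970}}{14706} \approx 0.011574$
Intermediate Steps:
$\frac{J{\left(101,137 \right)}}{\left(-774\right) \left(-19\right)} = \frac{\sqrt{101^{2} + 137^{2}}}{\left(-774\right) \left(-19\right)} = \frac{\sqrt{10201 + 18769}}{14706} = \sqrt{28970} \cdot \frac{1}{14706} = \frac{\sqrt{28970}}{14706}$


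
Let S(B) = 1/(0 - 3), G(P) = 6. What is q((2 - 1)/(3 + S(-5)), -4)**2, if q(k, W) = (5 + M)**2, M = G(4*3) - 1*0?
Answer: 14641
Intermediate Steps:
S(B) = -1/3 (S(B) = 1/(-3) = -1/3)
M = 6 (M = 6 - 1*0 = 6 + 0 = 6)
q(k, W) = 121 (q(k, W) = (5 + 6)**2 = 11**2 = 121)
q((2 - 1)/(3 + S(-5)), -4)**2 = 121**2 = 14641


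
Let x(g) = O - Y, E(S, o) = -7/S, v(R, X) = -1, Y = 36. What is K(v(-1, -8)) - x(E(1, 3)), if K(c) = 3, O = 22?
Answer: 17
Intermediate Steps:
x(g) = -14 (x(g) = 22 - 1*36 = 22 - 36 = -14)
K(v(-1, -8)) - x(E(1, 3)) = 3 - 1*(-14) = 3 + 14 = 17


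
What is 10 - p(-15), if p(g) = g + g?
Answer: 40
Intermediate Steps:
p(g) = 2*g
10 - p(-15) = 10 - 2*(-15) = 10 - 1*(-30) = 10 + 30 = 40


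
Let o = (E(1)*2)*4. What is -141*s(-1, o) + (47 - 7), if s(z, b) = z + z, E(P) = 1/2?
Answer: 322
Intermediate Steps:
E(P) = 1/2 (E(P) = 1*(1/2) = 1/2)
o = 4 (o = ((1/2)*2)*4 = 1*4 = 4)
s(z, b) = 2*z
-141*s(-1, o) + (47 - 7) = -282*(-1) + (47 - 7) = -141*(-2) + 40 = 282 + 40 = 322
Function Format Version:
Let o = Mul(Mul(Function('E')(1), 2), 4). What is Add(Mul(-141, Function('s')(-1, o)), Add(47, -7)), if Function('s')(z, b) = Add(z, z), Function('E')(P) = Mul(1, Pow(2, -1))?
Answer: 322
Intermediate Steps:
Function('E')(P) = Rational(1, 2) (Function('E')(P) = Mul(1, Rational(1, 2)) = Rational(1, 2))
o = 4 (o = Mul(Mul(Rational(1, 2), 2), 4) = Mul(1, 4) = 4)
Function('s')(z, b) = Mul(2, z)
Add(Mul(-141, Function('s')(-1, o)), Add(47, -7)) = Add(Mul(-141, Mul(2, -1)), Add(47, -7)) = Add(Mul(-141, -2), 40) = Add(282, 40) = 322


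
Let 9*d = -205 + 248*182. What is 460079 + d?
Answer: 1395214/3 ≈ 4.6507e+5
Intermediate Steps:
d = 14977/3 (d = (-205 + 248*182)/9 = (-205 + 45136)/9 = (⅑)*44931 = 14977/3 ≈ 4992.3)
460079 + d = 460079 + 14977/3 = 1395214/3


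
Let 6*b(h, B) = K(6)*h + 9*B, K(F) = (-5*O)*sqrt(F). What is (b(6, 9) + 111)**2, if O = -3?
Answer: 67401/4 + 3735*sqrt(6) ≈ 25999.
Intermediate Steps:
K(F) = 15*sqrt(F) (K(F) = (-5*(-3))*sqrt(F) = 15*sqrt(F))
b(h, B) = 3*B/2 + 5*h*sqrt(6)/2 (b(h, B) = ((15*sqrt(6))*h + 9*B)/6 = (15*h*sqrt(6) + 9*B)/6 = (9*B + 15*h*sqrt(6))/6 = 3*B/2 + 5*h*sqrt(6)/2)
(b(6, 9) + 111)**2 = (((3/2)*9 + (5/2)*6*sqrt(6)) + 111)**2 = ((27/2 + 15*sqrt(6)) + 111)**2 = (249/2 + 15*sqrt(6))**2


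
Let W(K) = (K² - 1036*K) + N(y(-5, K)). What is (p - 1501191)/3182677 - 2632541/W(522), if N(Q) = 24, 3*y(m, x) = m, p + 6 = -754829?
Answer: 7773272012873/853861316268 ≈ 9.1037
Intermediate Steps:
p = -754835 (p = -6 - 754829 = -754835)
y(m, x) = m/3
W(K) = 24 + K² - 1036*K (W(K) = (K² - 1036*K) + 24 = 24 + K² - 1036*K)
(p - 1501191)/3182677 - 2632541/W(522) = (-754835 - 1501191)/3182677 - 2632541/(24 + 522² - 1036*522) = -2256026*1/3182677 - 2632541/(24 + 272484 - 540792) = -2256026/3182677 - 2632541/(-268284) = -2256026/3182677 - 2632541*(-1/268284) = -2256026/3182677 + 2632541/268284 = 7773272012873/853861316268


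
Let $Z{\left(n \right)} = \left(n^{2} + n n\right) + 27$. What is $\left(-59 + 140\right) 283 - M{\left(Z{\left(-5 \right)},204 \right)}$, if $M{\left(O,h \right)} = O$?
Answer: $22846$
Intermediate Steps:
$Z{\left(n \right)} = 27 + 2 n^{2}$ ($Z{\left(n \right)} = \left(n^{2} + n^{2}\right) + 27 = 2 n^{2} + 27 = 27 + 2 n^{2}$)
$\left(-59 + 140\right) 283 - M{\left(Z{\left(-5 \right)},204 \right)} = \left(-59 + 140\right) 283 - \left(27 + 2 \left(-5\right)^{2}\right) = 81 \cdot 283 - \left(27 + 2 \cdot 25\right) = 22923 - \left(27 + 50\right) = 22923 - 77 = 22846$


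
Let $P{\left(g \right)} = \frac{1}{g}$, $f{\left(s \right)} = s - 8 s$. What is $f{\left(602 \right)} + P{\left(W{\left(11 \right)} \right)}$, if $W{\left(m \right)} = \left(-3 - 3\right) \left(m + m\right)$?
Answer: $- \frac{556249}{132} \approx -4214.0$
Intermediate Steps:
$W{\left(m \right)} = - 12 m$ ($W{\left(m \right)} = - 6 \cdot 2 m = - 12 m$)
$f{\left(s \right)} = - 7 s$
$f{\left(602 \right)} + P{\left(W{\left(11 \right)} \right)} = \left(-7\right) 602 + \frac{1}{\left(-12\right) 11} = -4214 + \frac{1}{-132} = -4214 - \frac{1}{132} = - \frac{556249}{132}$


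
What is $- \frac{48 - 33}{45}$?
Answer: $- \frac{1}{3} \approx -0.33333$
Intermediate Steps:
$- \frac{48 - 33}{45} = - \frac{15}{45} = \left(-1\right) \frac{1}{3} = - \frac{1}{3}$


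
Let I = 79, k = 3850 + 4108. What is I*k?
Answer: 628682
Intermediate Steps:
k = 7958
I*k = 79*7958 = 628682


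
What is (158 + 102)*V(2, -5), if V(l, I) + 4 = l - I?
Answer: 780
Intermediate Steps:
V(l, I) = -4 + l - I (V(l, I) = -4 + (l - I) = -4 + l - I)
(158 + 102)*V(2, -5) = (158 + 102)*(-4 + 2 - 1*(-5)) = 260*(-4 + 2 + 5) = 260*3 = 780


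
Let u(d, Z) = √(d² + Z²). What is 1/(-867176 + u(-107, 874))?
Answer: -867176/751993439651 - 5*√31013/751993439651 ≈ -1.1543e-6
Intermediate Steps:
u(d, Z) = √(Z² + d²)
1/(-867176 + u(-107, 874)) = 1/(-867176 + √(874² + (-107)²)) = 1/(-867176 + √(763876 + 11449)) = 1/(-867176 + √775325) = 1/(-867176 + 5*√31013)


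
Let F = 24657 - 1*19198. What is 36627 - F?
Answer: 31168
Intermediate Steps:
F = 5459 (F = 24657 - 19198 = 5459)
36627 - F = 36627 - 1*5459 = 36627 - 5459 = 31168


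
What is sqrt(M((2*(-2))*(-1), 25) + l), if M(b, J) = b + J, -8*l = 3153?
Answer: I*sqrt(5842)/4 ≈ 19.108*I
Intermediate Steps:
l = -3153/8 (l = -1/8*3153 = -3153/8 ≈ -394.13)
M(b, J) = J + b
sqrt(M((2*(-2))*(-1), 25) + l) = sqrt((25 + (2*(-2))*(-1)) - 3153/8) = sqrt((25 - 4*(-1)) - 3153/8) = sqrt((25 + 4) - 3153/8) = sqrt(29 - 3153/8) = sqrt(-2921/8) = I*sqrt(5842)/4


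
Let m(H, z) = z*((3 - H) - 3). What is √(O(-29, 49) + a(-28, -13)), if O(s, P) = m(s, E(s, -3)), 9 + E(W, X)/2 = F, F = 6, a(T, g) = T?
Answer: I*√202 ≈ 14.213*I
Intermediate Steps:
E(W, X) = -6 (E(W, X) = -18 + 2*6 = -18 + 12 = -6)
m(H, z) = -H*z (m(H, z) = z*(-H) = -H*z)
O(s, P) = 6*s (O(s, P) = -1*s*(-6) = 6*s)
√(O(-29, 49) + a(-28, -13)) = √(6*(-29) - 28) = √(-174 - 28) = √(-202) = I*√202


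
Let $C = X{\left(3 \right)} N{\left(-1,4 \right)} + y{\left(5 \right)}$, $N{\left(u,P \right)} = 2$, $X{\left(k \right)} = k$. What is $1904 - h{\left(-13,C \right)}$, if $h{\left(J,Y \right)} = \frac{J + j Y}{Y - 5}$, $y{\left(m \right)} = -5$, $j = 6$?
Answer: $\frac{7609}{4} \approx 1902.3$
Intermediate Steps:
$C = 1$ ($C = 3 \cdot 2 - 5 = 6 - 5 = 1$)
$h{\left(J,Y \right)} = \frac{J + 6 Y}{-5 + Y}$ ($h{\left(J,Y \right)} = \frac{J + 6 Y}{Y - 5} = \frac{J + 6 Y}{-5 + Y}$)
$1904 - h{\left(-13,C \right)} = 1904 - \frac{-13 + 6 \cdot 1}{-5 + 1} = 1904 - \frac{-13 + 6}{-4} = 1904 - \left(- \frac{1}{4}\right) \left(-7\right) = 1904 - \frac{7}{4} = \frac{7609}{4}$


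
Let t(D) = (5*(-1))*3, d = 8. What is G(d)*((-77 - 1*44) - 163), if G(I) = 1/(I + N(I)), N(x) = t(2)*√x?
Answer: 284/217 + 1065*√2/217 ≈ 8.2495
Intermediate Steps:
t(D) = -15 (t(D) = -5*3 = -15)
N(x) = -15*√x
G(I) = 1/(I - 15*√I)
G(d)*((-77 - 1*44) - 163) = ((-77 - 1*44) - 163)/(8 - 30*√2) = ((-77 - 44) - 163)/(8 - 30*√2) = (-121 - 163)/(8 - 30*√2) = -284/(8 - 30*√2)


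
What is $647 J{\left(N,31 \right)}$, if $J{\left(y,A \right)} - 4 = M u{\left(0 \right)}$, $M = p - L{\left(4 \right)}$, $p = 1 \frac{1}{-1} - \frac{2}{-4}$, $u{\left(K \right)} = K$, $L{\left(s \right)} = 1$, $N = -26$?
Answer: $2588$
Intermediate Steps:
$p = - \frac{1}{2}$ ($p = 1 \left(-1\right) - - \frac{1}{2} = -1 + \frac{1}{2} = - \frac{1}{2} \approx -0.5$)
$M = - \frac{3}{2}$ ($M = - \frac{1}{2} - 1 = - \frac{3}{2} \approx -1.5$)
$J{\left(y,A \right)} = 4$ ($J{\left(y,A \right)} = 4 - 0 = 4 + 0 = 4$)
$647 J{\left(N,31 \right)} = 647 \cdot 4 = 2588$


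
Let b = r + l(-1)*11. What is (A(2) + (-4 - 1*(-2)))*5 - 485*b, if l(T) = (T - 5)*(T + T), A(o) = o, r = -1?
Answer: -63535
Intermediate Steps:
l(T) = 2*T*(-5 + T) (l(T) = (-5 + T)*(2*T) = 2*T*(-5 + T))
b = 131 (b = -1 + (2*(-1)*(-5 - 1))*11 = -1 + (2*(-1)*(-6))*11 = -1 + 12*11 = -1 + 132 = 131)
(A(2) + (-4 - 1*(-2)))*5 - 485*b = (2 + (-4 - 1*(-2)))*5 - 485*131 = (2 + (-4 + 2))*5 - 63535 = (2 - 2)*5 - 63535 = 0*5 - 63535 = 0 - 63535 = -63535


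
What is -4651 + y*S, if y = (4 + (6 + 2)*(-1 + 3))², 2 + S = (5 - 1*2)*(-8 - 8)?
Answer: -24651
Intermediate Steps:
S = -50 (S = -2 + (5 - 1*2)*(-8 - 8) = -2 + (5 - 2)*(-16) = -2 + 3*(-16) = -2 - 48 = -50)
y = 400 (y = (4 + 8*2)² = (4 + 16)² = 20² = 400)
-4651 + y*S = -4651 + 400*(-50) = -4651 - 20000 = -24651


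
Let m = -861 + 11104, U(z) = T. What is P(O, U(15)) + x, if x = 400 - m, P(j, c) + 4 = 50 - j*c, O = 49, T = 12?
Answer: -10385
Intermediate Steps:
U(z) = 12
P(j, c) = 46 - c*j (P(j, c) = -4 + (50 - j*c) = -4 + (50 - c*j) = 46 - c*j)
m = 10243
x = -9843 (x = 400 - 1*10243 = 400 - 10243 = -9843)
P(O, U(15)) + x = (46 - 1*12*49) - 9843 = (46 - 588) - 9843 = -542 - 9843 = -10385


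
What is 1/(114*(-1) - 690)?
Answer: -1/804 ≈ -0.0012438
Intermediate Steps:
1/(114*(-1) - 690) = 1/(-114 - 690) = 1/(-804) = -1/804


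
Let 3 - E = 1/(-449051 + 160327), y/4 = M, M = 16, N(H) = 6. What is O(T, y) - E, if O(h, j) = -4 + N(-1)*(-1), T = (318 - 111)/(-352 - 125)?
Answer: -3753413/288724 ≈ -13.000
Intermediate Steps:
y = 64 (y = 4*16 = 64)
T = -23/53 (T = 207/(-477) = 207*(-1/477) = -23/53 ≈ -0.43396)
O(h, j) = -10 (O(h, j) = -4 + 6*(-1) = -4 - 6 = -10)
E = 866173/288724 (E = 3 - 1/(-449051 + 160327) = 3 - 1/(-288724) = 3 - 1*(-1/288724) = 3 + 1/288724 = 866173/288724 ≈ 3.0000)
O(T, y) - E = -10 - 1*866173/288724 = -10 - 866173/288724 = -3753413/288724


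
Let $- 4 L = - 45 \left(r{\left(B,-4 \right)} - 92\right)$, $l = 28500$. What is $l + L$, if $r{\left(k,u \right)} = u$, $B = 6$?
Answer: $27420$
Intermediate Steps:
$L = -1080$ ($L = - \frac{\left(-45\right) \left(-4 - 92\right)}{4} = - \frac{\left(-45\right) \left(-96\right)}{4} = \left(- \frac{1}{4}\right) 4320 = -1080$)
$l + L = 28500 - 1080 = 27420$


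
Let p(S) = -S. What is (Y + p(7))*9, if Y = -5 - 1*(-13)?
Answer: 9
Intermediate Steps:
Y = 8 (Y = -5 + 13 = 8)
(Y + p(7))*9 = (8 - 1*7)*9 = (8 - 7)*9 = 1*9 = 9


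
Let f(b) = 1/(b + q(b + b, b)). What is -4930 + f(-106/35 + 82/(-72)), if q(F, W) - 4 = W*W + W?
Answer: -102004455730/20690881 ≈ -4929.9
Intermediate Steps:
q(F, W) = 4 + W + W**2 (q(F, W) = 4 + (W*W + W) = 4 + (W**2 + W) = 4 + (W + W**2) = 4 + W + W**2)
f(b) = 1/(4 + b**2 + 2*b) (f(b) = 1/(b + (4 + b + b**2)) = 1/(4 + b**2 + 2*b))
-4930 + f(-106/35 + 82/(-72)) = -4930 + 1/(4 + (-106/35 + 82/(-72))**2 + 2*(-106/35 + 82/(-72))) = -4930 + 1/(4 + (-106*1/35 + 82*(-1/72))**2 + 2*(-106*1/35 + 82*(-1/72))) = -4930 + 1/(4 + (-106/35 - 41/36)**2 + 2*(-106/35 - 41/36)) = -4930 + 1/(4 + (-5251/1260)**2 + 2*(-5251/1260)) = -4930 + 1/(4 + 27573001/1587600 - 5251/630) = -4930 + 1/(20690881/1587600) = -4930 + 1587600/20690881 = -102004455730/20690881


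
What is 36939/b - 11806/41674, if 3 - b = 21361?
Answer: -895774217/445036646 ≈ -2.0128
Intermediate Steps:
b = -21358 (b = 3 - 1*21361 = 3 - 21361 = -21358)
36939/b - 11806/41674 = 36939/(-21358) - 11806/41674 = 36939*(-1/21358) - 11806*1/41674 = -36939/21358 - 5903/20837 = -895774217/445036646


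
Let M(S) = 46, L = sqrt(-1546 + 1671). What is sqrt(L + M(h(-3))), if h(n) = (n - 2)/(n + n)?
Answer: sqrt(46 + 5*sqrt(5)) ≈ 7.5618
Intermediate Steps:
h(n) = (-2 + n)/(2*n) (h(n) = (-2 + n)/((2*n)) = (-2 + n)*(1/(2*n)) = (-2 + n)/(2*n))
L = 5*sqrt(5) (L = sqrt(125) = 5*sqrt(5) ≈ 11.180)
sqrt(L + M(h(-3))) = sqrt(5*sqrt(5) + 46) = sqrt(46 + 5*sqrt(5))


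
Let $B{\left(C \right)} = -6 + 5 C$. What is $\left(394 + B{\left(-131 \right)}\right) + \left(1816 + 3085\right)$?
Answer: $4634$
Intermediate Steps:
$\left(394 + B{\left(-131 \right)}\right) + \left(1816 + 3085\right) = \left(394 + \left(-6 + 5 \left(-131\right)\right)\right) + \left(1816 + 3085\right) = \left(394 - 661\right) + 4901 = -267 + 4901 = 4634$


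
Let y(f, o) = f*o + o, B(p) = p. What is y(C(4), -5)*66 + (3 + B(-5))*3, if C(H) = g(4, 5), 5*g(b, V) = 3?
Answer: -534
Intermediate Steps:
g(b, V) = ⅗ (g(b, V) = (⅕)*3 = ⅗)
C(H) = ⅗
y(f, o) = o + f*o
y(C(4), -5)*66 + (3 + B(-5))*3 = -5*(1 + ⅗)*66 + (3 - 5)*3 = -5*8/5*66 - 2*3 = -8*66 - 6 = -528 - 6 = -534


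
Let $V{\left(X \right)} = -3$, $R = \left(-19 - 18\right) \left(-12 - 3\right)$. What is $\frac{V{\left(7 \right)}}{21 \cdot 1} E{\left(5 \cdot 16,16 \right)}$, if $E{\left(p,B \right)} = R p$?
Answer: $- \frac{44400}{7} \approx -6342.9$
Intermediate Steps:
$R = 555$ ($R = \left(-37\right) \left(-15\right) = 555$)
$E{\left(p,B \right)} = 555 p$
$\frac{V{\left(7 \right)}}{21 \cdot 1} E{\left(5 \cdot 16,16 \right)} = - \frac{3}{21 \cdot 1} \cdot 555 \cdot 5 \cdot 16 = - \frac{3}{21} \cdot 555 \cdot 80 = \left(-3\right) \frac{1}{21} \cdot 44400 = \left(- \frac{1}{7}\right) 44400 = - \frac{44400}{7}$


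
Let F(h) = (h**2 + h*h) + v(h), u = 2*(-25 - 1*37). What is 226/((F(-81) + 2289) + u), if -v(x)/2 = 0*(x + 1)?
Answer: 226/15287 ≈ 0.014784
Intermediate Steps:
v(x) = 0 (v(x) = -0*(x + 1) = -0*(1 + x) = -2*0 = 0)
u = -124 (u = 2*(-25 - 37) = 2*(-62) = -124)
F(h) = 2*h**2 (F(h) = (h**2 + h*h) + 0 = (h**2 + h**2) + 0 = 2*h**2 + 0 = 2*h**2)
226/((F(-81) + 2289) + u) = 226/((2*(-81)**2 + 2289) - 124) = 226/((2*6561 + 2289) - 124) = 226/((13122 + 2289) - 124) = 226/(15411 - 124) = 226/15287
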